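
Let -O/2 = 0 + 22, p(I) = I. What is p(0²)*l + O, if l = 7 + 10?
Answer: -44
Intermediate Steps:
O = -44 (O = -2*(0 + 22) = -2*22 = -44)
l = 17
p(0²)*l + O = 0²*17 - 44 = 0*17 - 44 = 0 - 44 = -44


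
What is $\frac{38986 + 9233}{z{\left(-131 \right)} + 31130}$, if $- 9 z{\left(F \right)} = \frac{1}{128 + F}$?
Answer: $\frac{1301913}{840511} \approx 1.549$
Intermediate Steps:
$z{\left(F \right)} = - \frac{1}{9 \left(128 + F\right)}$
$\frac{38986 + 9233}{z{\left(-131 \right)} + 31130} = \frac{38986 + 9233}{- \frac{1}{1152 + 9 \left(-131\right)} + 31130} = \frac{48219}{- \frac{1}{1152 - 1179} + 31130} = \frac{48219}{- \frac{1}{-27} + 31130} = \frac{48219}{\left(-1\right) \left(- \frac{1}{27}\right) + 31130} = \frac{48219}{\frac{1}{27} + 31130} = \frac{48219}{\frac{840511}{27}} = 48219 \cdot \frac{27}{840511} = \frac{1301913}{840511}$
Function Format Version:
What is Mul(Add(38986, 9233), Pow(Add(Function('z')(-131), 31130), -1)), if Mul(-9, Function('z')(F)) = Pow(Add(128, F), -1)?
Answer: Rational(1301913, 840511) ≈ 1.5490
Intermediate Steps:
Function('z')(F) = Mul(Rational(-1, 9), Pow(Add(128, F), -1))
Mul(Add(38986, 9233), Pow(Add(Function('z')(-131), 31130), -1)) = Mul(Add(38986, 9233), Pow(Add(Mul(-1, Pow(Add(1152, Mul(9, -131)), -1)), 31130), -1)) = Mul(48219, Pow(Add(Mul(-1, Pow(Add(1152, -1179), -1)), 31130), -1)) = Mul(48219, Pow(Add(Mul(-1, Pow(-27, -1)), 31130), -1)) = Mul(48219, Pow(Add(Mul(-1, Rational(-1, 27)), 31130), -1)) = Mul(48219, Pow(Add(Rational(1, 27), 31130), -1)) = Mul(48219, Pow(Rational(840511, 27), -1)) = Mul(48219, Rational(27, 840511)) = Rational(1301913, 840511)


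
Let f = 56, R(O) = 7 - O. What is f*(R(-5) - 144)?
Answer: -7392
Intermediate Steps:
f*(R(-5) - 144) = 56*((7 - 1*(-5)) - 144) = 56*((7 + 5) - 144) = 56*(12 - 144) = 56*(-132) = -7392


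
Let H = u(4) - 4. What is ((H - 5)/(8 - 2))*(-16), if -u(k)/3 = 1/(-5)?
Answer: 112/5 ≈ 22.400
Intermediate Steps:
u(k) = 3/5 (u(k) = -3/(-5) = -3*(-1/5) = 3/5)
H = -17/5 (H = 3/5 - 4 = -17/5 ≈ -3.4000)
((H - 5)/(8 - 2))*(-16) = ((-17/5 - 5)/(8 - 2))*(-16) = -42/5/6*(-16) = -42/5*1/6*(-16) = -7/5*(-16) = 112/5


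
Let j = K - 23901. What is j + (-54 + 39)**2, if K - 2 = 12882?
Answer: -10792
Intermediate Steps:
K = 12884 (K = 2 + 12882 = 12884)
j = -11017 (j = 12884 - 23901 = -11017)
j + (-54 + 39)**2 = -11017 + (-54 + 39)**2 = -11017 + (-15)**2 = -11017 + 225 = -10792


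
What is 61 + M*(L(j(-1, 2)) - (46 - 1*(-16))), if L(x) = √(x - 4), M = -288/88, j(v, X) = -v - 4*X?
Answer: 2903/11 - 36*I*√11/11 ≈ 263.91 - 10.854*I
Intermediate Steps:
M = -36/11 (M = -288*1/88 = -36/11 ≈ -3.2727)
L(x) = √(-4 + x)
61 + M*(L(j(-1, 2)) - (46 - 1*(-16))) = 61 - 36*(√(-4 + (-1*(-1) - 4*2)) - (46 - 1*(-16)))/11 = 61 - 36*(√(-4 + (1 - 8)) - (46 + 16))/11 = 61 - 36*(√(-4 - 7) - 1*62)/11 = 61 - 36*(√(-11) - 62)/11 = 61 - 36*(I*√11 - 62)/11 = 61 - 36*(-62 + I*√11)/11 = 61 + (2232/11 - 36*I*√11/11) = 2903/11 - 36*I*√11/11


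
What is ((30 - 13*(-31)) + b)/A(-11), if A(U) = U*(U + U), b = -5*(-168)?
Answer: 1273/242 ≈ 5.2603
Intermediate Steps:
b = 840
A(U) = 2*U**2 (A(U) = U*(2*U) = 2*U**2)
((30 - 13*(-31)) + b)/A(-11) = ((30 - 13*(-31)) + 840)/((2*(-11)**2)) = ((30 + 403) + 840)/((2*121)) = (433 + 840)/242 = 1273*(1/242) = 1273/242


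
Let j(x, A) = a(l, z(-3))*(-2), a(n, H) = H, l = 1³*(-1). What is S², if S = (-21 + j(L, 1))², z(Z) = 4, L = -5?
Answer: 707281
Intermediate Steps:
l = -1 (l = 1*(-1) = -1)
j(x, A) = -8 (j(x, A) = 4*(-2) = -8)
S = 841 (S = (-21 - 8)² = (-29)² = 841)
S² = 841² = 707281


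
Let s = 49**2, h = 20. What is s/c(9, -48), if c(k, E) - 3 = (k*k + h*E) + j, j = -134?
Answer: -2401/1010 ≈ -2.3772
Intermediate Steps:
s = 2401
c(k, E) = -131 + k**2 + 20*E (c(k, E) = 3 + ((k*k + 20*E) - 134) = 3 + ((k**2 + 20*E) - 134) = 3 + (-134 + k**2 + 20*E) = -131 + k**2 + 20*E)
s/c(9, -48) = 2401/(-131 + 9**2 + 20*(-48)) = 2401/(-131 + 81 - 960) = 2401/(-1010) = 2401*(-1/1010) = -2401/1010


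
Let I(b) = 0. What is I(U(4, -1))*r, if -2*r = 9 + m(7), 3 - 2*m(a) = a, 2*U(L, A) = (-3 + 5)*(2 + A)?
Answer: 0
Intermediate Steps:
U(L, A) = 2 + A (U(L, A) = ((-3 + 5)*(2 + A))/2 = (2*(2 + A))/2 = (4 + 2*A)/2 = 2 + A)
m(a) = 3/2 - a/2
r = -7/2 (r = -(9 + (3/2 - ½*7))/2 = -(9 + (3/2 - 7/2))/2 = -(9 - 2)/2 = -½*7 = -7/2 ≈ -3.5000)
I(U(4, -1))*r = 0*(-7/2) = 0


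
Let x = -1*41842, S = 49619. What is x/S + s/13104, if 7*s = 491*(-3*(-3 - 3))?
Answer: -188863903/252858424 ≈ -0.74692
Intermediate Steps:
x = -41842
s = 8838/7 (s = (491*(-3*(-3 - 3)))/7 = (491*(-3*(-6)))/7 = (491*18)/7 = (⅐)*8838 = 8838/7 ≈ 1262.6)
x/S + s/13104 = -41842/49619 + (8838/7)/13104 = -41842*1/49619 + (8838/7)*(1/13104) = -41842/49619 + 491/5096 = -188863903/252858424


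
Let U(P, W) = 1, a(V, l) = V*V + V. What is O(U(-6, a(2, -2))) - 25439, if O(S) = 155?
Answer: -25284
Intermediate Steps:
a(V, l) = V + V**2 (a(V, l) = V**2 + V = V + V**2)
O(U(-6, a(2, -2))) - 25439 = 155 - 25439 = -25284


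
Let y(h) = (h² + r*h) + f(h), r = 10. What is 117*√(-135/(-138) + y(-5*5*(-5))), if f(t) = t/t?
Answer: 117*√35711686/46 ≈ 15200.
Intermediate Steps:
f(t) = 1
y(h) = 1 + h² + 10*h (y(h) = (h² + 10*h) + 1 = 1 + h² + 10*h)
117*√(-135/(-138) + y(-5*5*(-5))) = 117*√(-135/(-138) + (1 + (-5*5*(-5))² + 10*(-5*5*(-5)))) = 117*√(-135*(-1/138) + (1 + (-25*(-5))² + 10*(-25*(-5)))) = 117*√(45/46 + (1 + 125² + 10*125)) = 117*√(45/46 + (1 + 15625 + 1250)) = 117*√(45/46 + 16876) = 117*√(776341/46) = 117*(√35711686/46) = 117*√35711686/46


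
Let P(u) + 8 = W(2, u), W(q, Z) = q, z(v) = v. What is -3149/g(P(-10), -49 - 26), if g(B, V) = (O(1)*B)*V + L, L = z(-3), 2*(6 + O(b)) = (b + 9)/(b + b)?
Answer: 3149/1578 ≈ 1.9956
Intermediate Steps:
O(b) = -6 + (9 + b)/(4*b) (O(b) = -6 + ((b + 9)/(b + b))/2 = -6 + ((9 + b)/((2*b)))/2 = -6 + ((9 + b)*(1/(2*b)))/2 = -6 + ((9 + b)/(2*b))/2 = -6 + (9 + b)/(4*b))
L = -3
P(u) = -6 (P(u) = -8 + 2 = -6)
g(B, V) = -3 - 7*B*V/2 (g(B, V) = (((¼)*(9 - 23*1)/1)*B)*V - 3 = (((¼)*1*(9 - 23))*B)*V - 3 = (((¼)*1*(-14))*B)*V - 3 = (-7*B/2)*V - 3 = -7*B*V/2 - 3 = -3 - 7*B*V/2)
-3149/g(P(-10), -49 - 26) = -3149/(-3 - 7/2*(-6)*(-49 - 26)) = -3149/(-3 - 7/2*(-6)*(-75)) = -3149/(-3 - 1575) = -3149/(-1578) = -3149*(-1/1578) = 3149/1578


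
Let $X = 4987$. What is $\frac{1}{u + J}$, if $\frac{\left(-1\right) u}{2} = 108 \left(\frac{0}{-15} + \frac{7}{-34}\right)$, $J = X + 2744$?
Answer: $\frac{17}{132183} \approx 0.00012861$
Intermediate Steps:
$J = 7731$ ($J = 4987 + 2744 = 7731$)
$u = \frac{756}{17}$ ($u = - 2 \cdot 108 \left(\frac{0}{-15} + \frac{7}{-34}\right) = - 2 \cdot 108 \left(0 \left(- \frac{1}{15}\right) + 7 \left(- \frac{1}{34}\right)\right) = - 2 \cdot 108 \left(0 - \frac{7}{34}\right) = - 2 \cdot 108 \left(- \frac{7}{34}\right) = \left(-2\right) \left(- \frac{378}{17}\right) = \frac{756}{17} \approx 44.471$)
$\frac{1}{u + J} = \frac{1}{\frac{756}{17} + 7731} = \frac{1}{\frac{132183}{17}} = \frac{17}{132183}$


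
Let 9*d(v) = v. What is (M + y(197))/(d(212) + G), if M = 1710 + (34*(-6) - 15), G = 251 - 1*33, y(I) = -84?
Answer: 12663/2174 ≈ 5.8247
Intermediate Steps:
d(v) = v/9
G = 218 (G = 251 - 33 = 218)
M = 1491 (M = 1710 + (-204 - 15) = 1710 - 219 = 1491)
(M + y(197))/(d(212) + G) = (1491 - 84)/((⅑)*212 + 218) = 1407/(212/9 + 218) = 1407/(2174/9) = 1407*(9/2174) = 12663/2174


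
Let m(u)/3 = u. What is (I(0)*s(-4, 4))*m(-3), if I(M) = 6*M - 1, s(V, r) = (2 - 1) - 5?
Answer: -36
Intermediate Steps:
s(V, r) = -4 (s(V, r) = 1 - 5 = -4)
I(M) = -1 + 6*M
m(u) = 3*u
(I(0)*s(-4, 4))*m(-3) = ((-1 + 6*0)*(-4))*(3*(-3)) = ((-1 + 0)*(-4))*(-9) = -1*(-4)*(-9) = 4*(-9) = -36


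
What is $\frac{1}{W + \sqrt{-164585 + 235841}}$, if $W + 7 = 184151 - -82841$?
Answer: $\frac{88995}{23760306323} - \frac{2 \sqrt{17814}}{71280918969} \approx 3.7418 \cdot 10^{-6}$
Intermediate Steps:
$W = 266985$ ($W = -7 + \left(184151 - -82841\right) = -7 + \left(184151 + 82841\right) = -7 + 266992 = 266985$)
$\frac{1}{W + \sqrt{-164585 + 235841}} = \frac{1}{266985 + \sqrt{-164585 + 235841}} = \frac{1}{266985 + \sqrt{71256}} = \frac{1}{266985 + 2 \sqrt{17814}}$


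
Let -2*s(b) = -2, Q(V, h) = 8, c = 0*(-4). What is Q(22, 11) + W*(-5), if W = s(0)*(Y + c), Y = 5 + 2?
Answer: -27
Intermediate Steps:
c = 0
s(b) = 1 (s(b) = -½*(-2) = 1)
Y = 7
W = 7 (W = 1*(7 + 0) = 1*7 = 7)
Q(22, 11) + W*(-5) = 8 + 7*(-5) = 8 - 35 = -27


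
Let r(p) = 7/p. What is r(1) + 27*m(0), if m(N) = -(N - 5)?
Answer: 142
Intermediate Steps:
m(N) = 5 - N (m(N) = -(-5 + N) = 5 - N)
r(1) + 27*m(0) = 7/1 + 27*(5 - 1*0) = 7*1 + 27*(5 + 0) = 7 + 27*5 = 7 + 135 = 142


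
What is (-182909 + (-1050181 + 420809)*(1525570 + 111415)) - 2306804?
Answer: -1030275013133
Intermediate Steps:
(-182909 + (-1050181 + 420809)*(1525570 + 111415)) - 2306804 = (-182909 - 629372*1636985) - 2306804 = (-182909 - 1030272523420) - 2306804 = -1030272706329 - 2306804 = -1030275013133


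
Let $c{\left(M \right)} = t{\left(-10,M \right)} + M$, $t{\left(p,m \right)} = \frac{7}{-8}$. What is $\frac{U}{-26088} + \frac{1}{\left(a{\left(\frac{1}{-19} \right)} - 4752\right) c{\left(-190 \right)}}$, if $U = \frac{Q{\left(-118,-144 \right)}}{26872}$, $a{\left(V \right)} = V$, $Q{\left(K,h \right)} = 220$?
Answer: $\frac{6352158101}{8054404020265584} \approx 7.8866 \cdot 10^{-7}$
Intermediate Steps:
$t{\left(p,m \right)} = - \frac{7}{8}$ ($t{\left(p,m \right)} = 7 \left(- \frac{1}{8}\right) = - \frac{7}{8}$)
$c{\left(M \right)} = - \frac{7}{8} + M$
$U = \frac{55}{6718}$ ($U = \frac{220}{26872} = 220 \cdot \frac{1}{26872} = \frac{55}{6718} \approx 0.008187$)
$\frac{U}{-26088} + \frac{1}{\left(a{\left(\frac{1}{-19} \right)} - 4752\right) c{\left(-190 \right)}} = \frac{55}{6718 \left(-26088\right)} + \frac{1}{\left(\frac{1}{-19} - 4752\right) \left(- \frac{7}{8} - 190\right)} = \frac{55}{6718} \left(- \frac{1}{26088}\right) + \frac{1}{\left(- \frac{1}{19} - 4752\right) \left(- \frac{1527}{8}\right)} = - \frac{55}{175259184} + \frac{1}{- \frac{90289}{19}} \left(- \frac{8}{1527}\right) = - \frac{55}{175259184} - - \frac{152}{137871303} = - \frac{55}{175259184} + \frac{152}{137871303} = \frac{6352158101}{8054404020265584}$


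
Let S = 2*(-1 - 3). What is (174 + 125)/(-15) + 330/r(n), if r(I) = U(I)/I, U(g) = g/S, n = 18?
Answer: -39899/15 ≈ -2659.9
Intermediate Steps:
S = -8 (S = 2*(-4) = -8)
U(g) = -g/8 (U(g) = g/(-8) = g*(-⅛) = -g/8)
r(I) = -⅛ (r(I) = (-I/8)/I = -⅛)
(174 + 125)/(-15) + 330/r(n) = (174 + 125)/(-15) + 330/(-⅛) = 299*(-1/15) + 330*(-8) = -299/15 - 2640 = -39899/15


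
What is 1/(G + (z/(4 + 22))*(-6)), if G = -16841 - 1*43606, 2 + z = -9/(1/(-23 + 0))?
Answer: -13/786426 ≈ -1.6530e-5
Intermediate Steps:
z = 205 (z = -2 - 9/(1/(-23 + 0)) = -2 - 9/(1/(-23)) = -2 - 9/(-1/23) = -2 - 9*(-23) = -2 + 207 = 205)
G = -60447 (G = -16841 - 43606 = -60447)
1/(G + (z/(4 + 22))*(-6)) = 1/(-60447 + (205/(4 + 22))*(-6)) = 1/(-60447 + (205/26)*(-6)) = 1/(-60447 - 615/13) = 1/(-786426/13) = -13/786426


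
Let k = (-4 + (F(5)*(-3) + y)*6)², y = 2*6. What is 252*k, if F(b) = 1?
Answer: 630000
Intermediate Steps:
y = 12
k = 2500 (k = (-4 + (1*(-3) + 12)*6)² = (-4 + (-3 + 12)*6)² = (-4 + 9*6)² = (-4 + 54)² = 50² = 2500)
252*k = 252*2500 = 630000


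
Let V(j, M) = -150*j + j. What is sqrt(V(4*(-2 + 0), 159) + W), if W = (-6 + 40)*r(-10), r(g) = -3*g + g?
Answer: 12*sqrt(13) ≈ 43.267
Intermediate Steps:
r(g) = -2*g
V(j, M) = -149*j
W = 680 (W = (-6 + 40)*(-2*(-10)) = 34*20 = 680)
sqrt(V(4*(-2 + 0), 159) + W) = sqrt(-596*(-2 + 0) + 680) = sqrt(-596*(-2) + 680) = sqrt(-149*(-8) + 680) = sqrt(1192 + 680) = sqrt(1872) = 12*sqrt(13)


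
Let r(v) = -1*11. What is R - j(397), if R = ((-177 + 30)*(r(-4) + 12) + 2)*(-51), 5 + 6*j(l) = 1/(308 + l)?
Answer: 15642187/2115 ≈ 7395.8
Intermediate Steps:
r(v) = -11
j(l) = -5/6 + 1/(6*(308 + l))
R = 7395 (R = ((-177 + 30)*(-11 + 12) + 2)*(-51) = (-147*1 + 2)*(-51) = (-147 + 2)*(-51) = -145*(-51) = 7395)
R - j(397) = 7395 - (-1539 - 5*397)/(6*(308 + 397)) = 7395 - (-1539 - 1985)/(6*705) = 7395 - (-3524)/(6*705) = 7395 - 1*(-1762/2115) = 7395 + 1762/2115 = 15642187/2115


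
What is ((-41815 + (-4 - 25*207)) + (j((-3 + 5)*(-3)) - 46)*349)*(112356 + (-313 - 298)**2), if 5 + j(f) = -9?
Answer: -32993981318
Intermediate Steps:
j(f) = -14 (j(f) = -5 - 9 = -14)
((-41815 + (-4 - 25*207)) + (j((-3 + 5)*(-3)) - 46)*349)*(112356 + (-313 - 298)**2) = ((-41815 + (-4 - 25*207)) + (-14 - 46)*349)*(112356 + (-313 - 298)**2) = ((-41815 + (-4 - 5175)) - 60*349)*(112356 + (-611)**2) = ((-41815 - 5179) - 20940)*(112356 + 373321) = (-46994 - 20940)*485677 = -67934*485677 = -32993981318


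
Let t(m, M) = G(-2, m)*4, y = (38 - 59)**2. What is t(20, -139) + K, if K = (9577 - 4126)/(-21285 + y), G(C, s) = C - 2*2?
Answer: -168569/6948 ≈ -24.262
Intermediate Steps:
G(C, s) = -4 + C (G(C, s) = C - 4 = -4 + C)
y = 441 (y = (-21)**2 = 441)
t(m, M) = -24 (t(m, M) = (-4 - 2)*4 = -6*4 = -24)
K = -1817/6948 (K = (9577 - 4126)/(-21285 + 441) = 5451/(-20844) = 5451*(-1/20844) = -1817/6948 ≈ -0.26151)
t(20, -139) + K = -24 - 1817/6948 = -168569/6948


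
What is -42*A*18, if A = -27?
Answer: 20412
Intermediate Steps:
-42*A*18 = -42*(-27)*18 = 1134*18 = 20412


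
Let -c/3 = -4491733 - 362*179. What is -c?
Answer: -13669593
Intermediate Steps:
c = 13669593 (c = -3*(-4491733 - 362*179) = -3*(-4491733 - 1*64798) = -3*(-4491733 - 64798) = -3*(-4556531) = 13669593)
-c = -1*13669593 = -13669593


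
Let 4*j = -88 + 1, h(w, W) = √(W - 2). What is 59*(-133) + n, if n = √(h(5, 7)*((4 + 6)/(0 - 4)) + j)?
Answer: -7847 + I*√(87 + 10*√5)/2 ≈ -7847.0 + 5.2288*I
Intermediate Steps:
h(w, W) = √(-2 + W)
j = -87/4 (j = (-88 + 1)/4 = (¼)*(-87) = -87/4 ≈ -21.750)
n = √(-87/4 - 5*√5/2) (n = √(√(-2 + 7)*((4 + 6)/(0 - 4)) - 87/4) = √(√5*(10/(-4)) - 87/4) = √(√5*(10*(-¼)) - 87/4) = √(√5*(-5/2) - 87/4) = √(-5*√5/2 - 87/4) = √(-87/4 - 5*√5/2) ≈ 5.2288*I)
59*(-133) + n = 59*(-133) + √(-87 - 10*√5)/2 = -7847 + √(-87 - 10*√5)/2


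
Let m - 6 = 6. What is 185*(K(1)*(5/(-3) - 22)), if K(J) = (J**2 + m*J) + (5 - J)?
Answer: -223295/3 ≈ -74432.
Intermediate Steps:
m = 12 (m = 6 + 6 = 12)
K(J) = 5 + J**2 + 11*J (K(J) = (J**2 + 12*J) + (5 - J) = 5 + J**2 + 11*J)
185*(K(1)*(5/(-3) - 22)) = 185*((5 + 1**2 + 11*1)*(5/(-3) - 22)) = 185*((5 + 1 + 11)*(5*(-1/3) - 22)) = 185*(17*(-5/3 - 22)) = 185*(17*(-71/3)) = 185*(-1207/3) = -223295/3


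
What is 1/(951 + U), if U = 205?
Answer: 1/1156 ≈ 0.00086505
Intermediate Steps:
1/(951 + U) = 1/(951 + 205) = 1/1156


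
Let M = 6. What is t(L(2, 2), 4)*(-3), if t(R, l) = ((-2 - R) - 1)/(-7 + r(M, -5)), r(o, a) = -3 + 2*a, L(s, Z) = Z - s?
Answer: -9/20 ≈ -0.45000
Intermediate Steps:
t(R, l) = 3/20 + R/20 (t(R, l) = ((-2 - R) - 1)/(-7 + (-3 + 2*(-5))) = (-3 - R)/(-7 + (-3 - 10)) = (-3 - R)/(-7 - 13) = (-3 - R)/(-20) = (-3 - R)*(-1/20) = 3/20 + R/20)
t(L(2, 2), 4)*(-3) = (3/20 + (2 - 1*2)/20)*(-3) = (3/20 + (2 - 2)/20)*(-3) = (3/20 + (1/20)*0)*(-3) = (3/20 + 0)*(-3) = (3/20)*(-3) = -9/20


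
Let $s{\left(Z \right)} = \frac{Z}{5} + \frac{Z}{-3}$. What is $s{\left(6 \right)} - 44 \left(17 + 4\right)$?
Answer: $- \frac{4624}{5} \approx -924.8$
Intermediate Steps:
$s{\left(Z \right)} = - \frac{2 Z}{15}$ ($s{\left(Z \right)} = Z \frac{1}{5} + Z \left(- \frac{1}{3}\right) = \frac{Z}{5} - \frac{Z}{3} = - \frac{2 Z}{15}$)
$s{\left(6 \right)} - 44 \left(17 + 4\right) = \left(- \frac{2}{15}\right) 6 - 44 \left(17 + 4\right) = - \frac{4}{5} - 924 = - \frac{4624}{5}$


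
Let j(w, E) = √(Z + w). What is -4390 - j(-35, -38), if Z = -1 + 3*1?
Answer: -4390 - I*√33 ≈ -4390.0 - 5.7446*I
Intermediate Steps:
Z = 2 (Z = -1 + 3 = 2)
j(w, E) = √(2 + w)
-4390 - j(-35, -38) = -4390 - √(2 - 35) = -4390 - √(-33) = -4390 - I*√33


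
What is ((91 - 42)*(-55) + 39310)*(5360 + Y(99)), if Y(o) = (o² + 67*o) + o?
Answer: 801612195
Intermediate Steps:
Y(o) = o² + 68*o
((91 - 42)*(-55) + 39310)*(5360 + Y(99)) = ((91 - 42)*(-55) + 39310)*(5360 + 99*(68 + 99)) = (49*(-55) + 39310)*(5360 + 99*167) = (-2695 + 39310)*(5360 + 16533) = 36615*21893 = 801612195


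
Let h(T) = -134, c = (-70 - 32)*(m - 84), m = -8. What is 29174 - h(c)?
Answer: 29308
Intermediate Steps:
c = 9384 (c = (-70 - 32)*(-8 - 84) = -102*(-92) = 9384)
29174 - h(c) = 29174 - 1*(-134) = 29174 + 134 = 29308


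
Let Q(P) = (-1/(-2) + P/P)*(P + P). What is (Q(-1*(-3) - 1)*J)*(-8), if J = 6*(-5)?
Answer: 1440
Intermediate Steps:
J = -30
Q(P) = 3*P (Q(P) = (-1*(-½) + 1)*(2*P) = (½ + 1)*(2*P) = 3*(2*P)/2 = 3*P)
(Q(-1*(-3) - 1)*J)*(-8) = ((3*(-1*(-3) - 1))*(-30))*(-8) = ((3*(3 - 1))*(-30))*(-8) = ((3*2)*(-30))*(-8) = (6*(-30))*(-8) = -180*(-8) = 1440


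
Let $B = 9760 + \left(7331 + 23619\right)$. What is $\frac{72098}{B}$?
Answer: $\frac{611}{345} \approx 1.771$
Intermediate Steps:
$B = 40710$ ($B = 9760 + 30950 = 40710$)
$\frac{72098}{B} = \frac{72098}{40710} = 72098 \cdot \frac{1}{40710} = \frac{611}{345}$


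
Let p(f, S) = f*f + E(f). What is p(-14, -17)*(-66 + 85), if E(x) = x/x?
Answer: 3743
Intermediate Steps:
E(x) = 1
p(f, S) = 1 + f² (p(f, S) = f*f + 1 = f² + 1 = 1 + f²)
p(-14, -17)*(-66 + 85) = (1 + (-14)²)*(-66 + 85) = (1 + 196)*19 = 197*19 = 3743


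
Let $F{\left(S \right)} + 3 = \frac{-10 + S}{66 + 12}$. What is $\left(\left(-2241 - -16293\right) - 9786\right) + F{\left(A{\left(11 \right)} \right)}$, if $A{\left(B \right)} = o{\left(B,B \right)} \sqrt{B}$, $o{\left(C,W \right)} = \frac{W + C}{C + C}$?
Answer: $\frac{166252}{39} + \frac{\sqrt{11}}{78} \approx 4262.9$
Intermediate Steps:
$o{\left(C,W \right)} = \frac{C + W}{2 C}$
$A{\left(B \right)} = \sqrt{B}$ ($A{\left(B \right)} = \frac{B + B}{2 B} \sqrt{B} = \frac{2 B}{2 B} \sqrt{B} = 1 \sqrt{B} = \sqrt{B}$)
$F{\left(S \right)} = - \frac{122}{39} + \frac{S}{78}$ ($F{\left(S \right)} = -3 + \frac{-10 + S}{66 + 12} = -3 + \frac{-10 + S}{78} = -3 + \left(-10 + S\right) \frac{1}{78} = -3 + \left(- \frac{5}{39} + \frac{S}{78}\right) = - \frac{122}{39} + \frac{S}{78}$)
$\left(\left(-2241 - -16293\right) - 9786\right) + F{\left(A{\left(11 \right)} \right)} = \left(\left(-2241 - -16293\right) - 9786\right) - \left(\frac{122}{39} - \frac{\sqrt{11}}{78}\right) = \left(\left(-2241 + 16293\right) - 9786\right) - \left(\frac{122}{39} - \frac{\sqrt{11}}{78}\right) = \left(14052 - 9786\right) - \left(\frac{122}{39} - \frac{\sqrt{11}}{78}\right) = 4266 - \left(\frac{122}{39} - \frac{\sqrt{11}}{78}\right) = \frac{166252}{39} + \frac{\sqrt{11}}{78}$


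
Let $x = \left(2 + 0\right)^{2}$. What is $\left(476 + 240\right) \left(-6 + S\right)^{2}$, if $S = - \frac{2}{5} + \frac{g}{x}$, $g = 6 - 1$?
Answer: $\frac{1899011}{100} \approx 18990.0$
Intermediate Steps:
$x = 4$ ($x = 2^{2} = 4$)
$g = 5$
$S = \frac{17}{20}$ ($S = - \frac{2}{5} + \frac{5}{4} = \frac{17}{20} \approx 0.85$)
$\left(476 + 240\right) \left(-6 + S\right)^{2} = \left(476 + 240\right) \left(-6 + \frac{17}{20}\right)^{2} = 716 \left(- \frac{103}{20}\right)^{2} = 716 \cdot \frac{10609}{400} = \frac{1899011}{100}$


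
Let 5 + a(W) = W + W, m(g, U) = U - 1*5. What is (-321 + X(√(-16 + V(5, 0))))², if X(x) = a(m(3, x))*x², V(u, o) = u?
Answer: 19012 + 6864*I*√11 ≈ 19012.0 + 22765.0*I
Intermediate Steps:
m(g, U) = -5 + U (m(g, U) = U - 5 = -5 + U)
a(W) = -5 + 2*W (a(W) = -5 + (W + W) = -5 + 2*W)
X(x) = x²*(-15 + 2*x) (X(x) = (-5 + 2*(-5 + x))*x² = (-5 + (-10 + 2*x))*x² = (-15 + 2*x)*x² = x²*(-15 + 2*x))
(-321 + X(√(-16 + V(5, 0))))² = (-321 + (√(-16 + 5))²*(-15 + 2*√(-16 + 5)))² = (-321 + (√(-11))²*(-15 + 2*√(-11)))² = (-321 + (I*√11)²*(-15 + 2*(I*√11)))² = (-321 - 11*(-15 + 2*I*√11))² = (-321 + (165 - 22*I*√11))² = (-156 - 22*I*√11)²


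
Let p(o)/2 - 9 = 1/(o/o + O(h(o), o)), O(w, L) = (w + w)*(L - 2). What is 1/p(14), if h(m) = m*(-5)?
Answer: 1679/30220 ≈ 0.055559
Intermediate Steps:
h(m) = -5*m
O(w, L) = 2*w*(-2 + L) (O(w, L) = (2*w)*(-2 + L) = 2*w*(-2 + L))
p(o) = 18 + 2/(1 - 10*o*(-2 + o)) (p(o) = 18 + 2/(o/o + 2*(-5*o)*(-2 + o)) = 18 + 2/(1 - 10*o*(-2 + o)))
1/p(14) = 1/(20*(1 - 9*14*(-2 + 14))/(1 - 10*14*(-2 + 14))) = 1/(20*(1 - 9*14*12)/(1 - 10*14*12)) = 1/(20*(1 - 1512)/(1 - 1680)) = 1/(20*(-1511)/(-1679)) = 1/(20*(-1/1679)*(-1511)) = 1/(30220/1679) = 1679/30220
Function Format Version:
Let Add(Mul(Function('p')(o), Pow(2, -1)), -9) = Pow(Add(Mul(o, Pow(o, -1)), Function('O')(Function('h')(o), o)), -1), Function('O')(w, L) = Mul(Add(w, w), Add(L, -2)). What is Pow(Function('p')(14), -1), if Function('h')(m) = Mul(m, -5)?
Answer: Rational(1679, 30220) ≈ 0.055559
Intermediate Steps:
Function('h')(m) = Mul(-5, m)
Function('O')(w, L) = Mul(2, w, Add(-2, L)) (Function('O')(w, L) = Mul(Mul(2, w), Add(-2, L)) = Mul(2, w, Add(-2, L)))
Function('p')(o) = Add(18, Mul(2, Pow(Add(1, Mul(-10, o, Add(-2, o))), -1))) (Function('p')(o) = Add(18, Mul(2, Pow(Add(Mul(o, Pow(o, -1)), Mul(2, Mul(-5, o), Add(-2, o))), -1))) = Add(18, Mul(2, Pow(Add(1, Mul(-10, o, Add(-2, o))), -1))))
Pow(Function('p')(14), -1) = Pow(Mul(20, Pow(Add(1, Mul(-10, 14, Add(-2, 14))), -1), Add(1, Mul(-9, 14, Add(-2, 14)))), -1) = Pow(Mul(20, Pow(Add(1, Mul(-10, 14, 12)), -1), Add(1, Mul(-9, 14, 12))), -1) = Pow(Mul(20, Pow(Add(1, -1680), -1), Add(1, -1512)), -1) = Pow(Mul(20, Pow(-1679, -1), -1511), -1) = Pow(Mul(20, Rational(-1, 1679), -1511), -1) = Pow(Rational(30220, 1679), -1) = Rational(1679, 30220)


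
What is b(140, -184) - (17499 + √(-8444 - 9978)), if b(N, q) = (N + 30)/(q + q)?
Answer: -3219901/184 - I*√18422 ≈ -17499.0 - 135.73*I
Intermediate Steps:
b(N, q) = (30 + N)/(2*q) (b(N, q) = (30 + N)/((2*q)) = (30 + N)*(1/(2*q)) = (30 + N)/(2*q))
b(140, -184) - (17499 + √(-8444 - 9978)) = (½)*(30 + 140)/(-184) - (17499 + √(-8444 - 9978)) = (½)*(-1/184)*170 - (17499 + √(-18422)) = -85/184 - (17499 + I*√18422) = -85/184 + (-17499 - I*√18422) = -3219901/184 - I*√18422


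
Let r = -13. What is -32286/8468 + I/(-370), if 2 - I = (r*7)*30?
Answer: -8770099/783290 ≈ -11.196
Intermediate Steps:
I = 2732 (I = 2 - (-13*7)*30 = 2 - (-91)*30 = 2 - 1*(-2730) = 2 + 2730 = 2732)
-32286/8468 + I/(-370) = -32286/8468 + 2732/(-370) = -32286*1/8468 + 2732*(-1/370) = -16143/4234 - 1366/185 = -8770099/783290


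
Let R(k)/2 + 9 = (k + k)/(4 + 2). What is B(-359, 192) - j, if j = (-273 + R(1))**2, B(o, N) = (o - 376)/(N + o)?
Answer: -126686432/1503 ≈ -84289.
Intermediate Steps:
R(k) = -18 + 2*k/3 (R(k) = -18 + 2*((k + k)/(4 + 2)) = -18 + 2*((2*k)/6) = -18 + 2*((2*k)*(1/6)) = -18 + 2*(k/3) = -18 + 2*k/3)
B(o, N) = (-376 + o)/(N + o)
j = 758641/9 (j = (-273 + (-18 + (2/3)*1))**2 = (-273 + (-18 + 2/3))**2 = (-273 - 52/3)**2 = (-871/3)**2 = 758641/9 ≈ 84294.)
B(-359, 192) - j = (-376 - 359)/(192 - 359) - 1*758641/9 = -735/(-167) - 758641/9 = -1/167*(-735) - 758641/9 = 735/167 - 758641/9 = -126686432/1503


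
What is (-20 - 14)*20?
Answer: -680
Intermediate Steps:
(-20 - 14)*20 = -34*20 = -680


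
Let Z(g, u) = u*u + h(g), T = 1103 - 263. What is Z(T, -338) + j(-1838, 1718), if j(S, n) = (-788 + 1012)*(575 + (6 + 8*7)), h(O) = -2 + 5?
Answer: 256935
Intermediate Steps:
h(O) = 3
T = 840
Z(g, u) = 3 + u² (Z(g, u) = u*u + 3 = u² + 3 = 3 + u²)
j(S, n) = 142688 (j(S, n) = 224*(575 + (6 + 56)) = 224*(575 + 62) = 224*637 = 142688)
Z(T, -338) + j(-1838, 1718) = (3 + (-338)²) + 142688 = (3 + 114244) + 142688 = 114247 + 142688 = 256935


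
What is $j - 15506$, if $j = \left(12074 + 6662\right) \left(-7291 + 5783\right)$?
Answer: $-28269394$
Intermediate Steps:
$j = -28253888$ ($j = 18736 \left(-1508\right) = -28253888$)
$j - 15506 = -28253888 - 15506 = -28269394$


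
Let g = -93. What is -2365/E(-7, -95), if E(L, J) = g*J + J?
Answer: -473/1748 ≈ -0.27060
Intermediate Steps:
E(L, J) = -92*J (E(L, J) = -93*J + J = -92*J)
-2365/E(-7, -95) = -2365/((-92*(-95))) = -2365/8740 = -2365*1/8740 = -473/1748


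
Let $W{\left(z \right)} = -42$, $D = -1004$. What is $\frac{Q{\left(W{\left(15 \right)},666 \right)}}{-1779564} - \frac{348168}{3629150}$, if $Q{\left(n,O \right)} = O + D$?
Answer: $- \frac{154590146513}{1614576172650} \approx -0.095747$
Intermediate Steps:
$Q{\left(n,O \right)} = -1004 + O$ ($Q{\left(n,O \right)} = O - 1004 = -1004 + O$)
$\frac{Q{\left(W{\left(15 \right)},666 \right)}}{-1779564} - \frac{348168}{3629150} = \frac{-1004 + 666}{-1779564} - \frac{348168}{3629150} = \left(-338\right) \left(- \frac{1}{1779564}\right) - \frac{174084}{1814575} = \frac{169}{889782} - \frac{174084}{1814575} = - \frac{154590146513}{1614576172650}$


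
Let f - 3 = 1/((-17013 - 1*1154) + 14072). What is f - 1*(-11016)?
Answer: 45122804/4095 ≈ 11019.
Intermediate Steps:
f = 12284/4095 (f = 3 + 1/((-17013 - 1*1154) + 14072) = 3 + 1/((-17013 - 1154) + 14072) = 3 + 1/(-18167 + 14072) = 3 + 1/(-4095) = 3 - 1/4095 = 12284/4095 ≈ 2.9998)
f - 1*(-11016) = 12284/4095 - 1*(-11016) = 12284/4095 + 11016 = 45122804/4095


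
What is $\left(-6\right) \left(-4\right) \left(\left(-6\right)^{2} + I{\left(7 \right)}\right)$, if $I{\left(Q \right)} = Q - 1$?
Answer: $1008$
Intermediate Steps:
$I{\left(Q \right)} = -1 + Q$ ($I{\left(Q \right)} = Q - 1 = -1 + Q$)
$\left(-6\right) \left(-4\right) \left(\left(-6\right)^{2} + I{\left(7 \right)}\right) = \left(-6\right) \left(-4\right) \left(\left(-6\right)^{2} + \left(-1 + 7\right)\right) = 24 \left(36 + 6\right) = 24 \cdot 42 = 1008$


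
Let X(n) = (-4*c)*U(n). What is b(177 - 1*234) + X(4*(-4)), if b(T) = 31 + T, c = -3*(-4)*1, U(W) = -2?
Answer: 70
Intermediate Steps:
c = 12 (c = 12*1 = 12)
X(n) = 96 (X(n) = -4*12*(-2) = -48*(-2) = 96)
b(177 - 1*234) + X(4*(-4)) = (31 + (177 - 1*234)) + 96 = (31 + (177 - 234)) + 96 = (31 - 57) + 96 = -26 + 96 = 70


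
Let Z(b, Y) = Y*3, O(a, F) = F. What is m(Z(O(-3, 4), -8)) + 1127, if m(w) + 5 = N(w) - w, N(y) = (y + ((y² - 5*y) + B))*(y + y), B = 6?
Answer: -31398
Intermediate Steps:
N(y) = 2*y*(6 + y² - 4*y) (N(y) = (y + ((y² - 5*y) + 6))*(y + y) = (y + (6 + y² - 5*y))*(2*y) = (6 + y² - 4*y)*(2*y) = 2*y*(6 + y² - 4*y))
Z(b, Y) = 3*Y
m(w) = -5 - w + 2*w*(6 + w² - 4*w) (m(w) = -5 + (2*w*(6 + w² - 4*w) - w) = -5 + (-w + 2*w*(6 + w² - 4*w)) = -5 - w + 2*w*(6 + w² - 4*w))
m(Z(O(-3, 4), -8)) + 1127 = (-5 - 3*(-8) + 2*(3*(-8))*(6 + (3*(-8))² - 12*(-8))) + 1127 = (-5 - 1*(-24) + 2*(-24)*(6 + (-24)² - 4*(-24))) + 1127 = (-5 + 24 + 2*(-24)*(6 + 576 + 96)) + 1127 = (-5 + 24 + 2*(-24)*678) + 1127 = (-5 + 24 - 32544) + 1127 = -32525 + 1127 = -31398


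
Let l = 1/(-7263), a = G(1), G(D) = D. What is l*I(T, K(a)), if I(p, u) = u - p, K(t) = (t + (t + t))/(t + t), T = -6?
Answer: -5/4842 ≈ -0.0010326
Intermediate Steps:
a = 1
l = -1/7263 ≈ -0.00013768
K(t) = 3/2 (K(t) = (t + 2*t)/((2*t)) = (3*t)*(1/(2*t)) = 3/2)
l*I(T, K(a)) = -(3/2 - 1*(-6))/7263 = -(3/2 + 6)/7263 = -1/7263*15/2 = -5/4842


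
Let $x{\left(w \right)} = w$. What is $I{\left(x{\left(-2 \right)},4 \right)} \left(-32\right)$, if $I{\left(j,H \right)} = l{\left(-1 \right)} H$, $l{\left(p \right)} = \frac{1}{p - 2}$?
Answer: $\frac{128}{3} \approx 42.667$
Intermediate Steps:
$l{\left(p \right)} = \frac{1}{-2 + p}$
$I{\left(j,H \right)} = - \frac{H}{3}$ ($I{\left(j,H \right)} = \frac{H}{-2 - 1} = \frac{H}{-3} = - \frac{H}{3}$)
$I{\left(x{\left(-2 \right)},4 \right)} \left(-32\right) = \left(- \frac{1}{3}\right) 4 \left(-32\right) = \left(- \frac{4}{3}\right) \left(-32\right) = \frac{128}{3}$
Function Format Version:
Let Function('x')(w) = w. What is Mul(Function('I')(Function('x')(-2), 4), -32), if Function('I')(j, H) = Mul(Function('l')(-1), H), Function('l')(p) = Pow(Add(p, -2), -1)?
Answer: Rational(128, 3) ≈ 42.667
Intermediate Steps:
Function('l')(p) = Pow(Add(-2, p), -1)
Function('I')(j, H) = Mul(Rational(-1, 3), H) (Function('I')(j, H) = Mul(Pow(Add(-2, -1), -1), H) = Mul(Pow(-3, -1), H) = Mul(Rational(-1, 3), H))
Mul(Function('I')(Function('x')(-2), 4), -32) = Mul(Mul(Rational(-1, 3), 4), -32) = Mul(Rational(-4, 3), -32) = Rational(128, 3)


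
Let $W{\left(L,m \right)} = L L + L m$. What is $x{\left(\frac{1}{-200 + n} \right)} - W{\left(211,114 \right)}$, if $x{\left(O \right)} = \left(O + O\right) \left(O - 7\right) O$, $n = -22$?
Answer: $- \frac{375141184855}{5470524} \approx -68575.0$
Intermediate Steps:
$W{\left(L,m \right)} = L^{2} + L m$
$x{\left(O \right)} = 2 O^{2} \left(-7 + O\right)$ ($x{\left(O \right)} = 2 O \left(-7 + O\right) O = 2 O^{2} \left(-7 + O\right)$)
$x{\left(\frac{1}{-200 + n} \right)} - W{\left(211,114 \right)} = 2 \left(\frac{1}{-200 - 22}\right)^{2} \left(-7 + \frac{1}{-200 - 22}\right) - 211 \left(211 + 114\right) = 2 \left(\frac{1}{-222}\right)^{2} \left(-7 + \frac{1}{-222}\right) - 211 \cdot 325 = 2 \left(- \frac{1}{222}\right)^{2} \left(-7 - \frac{1}{222}\right) - 68575 = 2 \cdot \frac{1}{49284} \left(- \frac{1555}{222}\right) - 68575 = - \frac{1555}{5470524} - 68575 = - \frac{375141184855}{5470524}$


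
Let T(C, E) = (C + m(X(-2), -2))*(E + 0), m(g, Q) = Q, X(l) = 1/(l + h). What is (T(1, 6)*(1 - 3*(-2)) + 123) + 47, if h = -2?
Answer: 128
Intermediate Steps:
X(l) = 1/(-2 + l) (X(l) = 1/(l - 2) = 1/(-2 + l))
T(C, E) = E*(-2 + C) (T(C, E) = (C - 2)*(E + 0) = (-2 + C)*E = E*(-2 + C))
(T(1, 6)*(1 - 3*(-2)) + 123) + 47 = ((6*(-2 + 1))*(1 - 3*(-2)) + 123) + 47 = ((6*(-1))*(1 + 6) + 123) + 47 = (-6*7 + 123) + 47 = (-42 + 123) + 47 = 81 + 47 = 128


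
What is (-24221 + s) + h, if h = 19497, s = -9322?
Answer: -14046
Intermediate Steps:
(-24221 + s) + h = (-24221 - 9322) + 19497 = -33543 + 19497 = -14046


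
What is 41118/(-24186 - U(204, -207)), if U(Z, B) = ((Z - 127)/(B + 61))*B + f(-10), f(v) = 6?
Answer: -285868/168951 ≈ -1.6920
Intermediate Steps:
U(Z, B) = 6 + B*(-127 + Z)/(61 + B) (U(Z, B) = ((Z - 127)/(B + 61))*B + 6 = ((-127 + Z)/(61 + B))*B + 6 = B*(-127 + Z)/(61 + B) + 6 = 6 + B*(-127 + Z)/(61 + B))
41118/(-24186 - U(204, -207)) = 41118/(-24186 - (366 - 121*(-207) - 207*204)/(61 - 207)) = 41118/(-24186 - (366 + 25047 - 42228)/(-146)) = 41118/(-24186 - (-1)*(-16815)/146) = 41118/(-24186 - 1*16815/146) = 41118/(-24186 - 16815/146) = 41118/(-3547971/146) = 41118*(-146/3547971) = -285868/168951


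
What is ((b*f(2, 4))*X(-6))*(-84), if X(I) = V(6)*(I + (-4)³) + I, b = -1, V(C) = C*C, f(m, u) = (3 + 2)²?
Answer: -5304600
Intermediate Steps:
f(m, u) = 25 (f(m, u) = 5² = 25)
V(C) = C²
X(I) = -2304 + 37*I (X(I) = 6²*(I + (-4)³) + I = 36*(I - 64) + I = 36*(-64 + I) + I = (-2304 + 36*I) + I = -2304 + 37*I)
((b*f(2, 4))*X(-6))*(-84) = ((-1*25)*(-2304 + 37*(-6)))*(-84) = -25*(-2304 - 222)*(-84) = -25*(-2526)*(-84) = 63150*(-84) = -5304600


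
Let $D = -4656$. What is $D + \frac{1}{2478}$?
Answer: $- \frac{11537567}{2478} \approx -4656.0$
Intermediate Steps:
$D + \frac{1}{2478} = -4656 + \frac{1}{2478} = - \frac{11537567}{2478}$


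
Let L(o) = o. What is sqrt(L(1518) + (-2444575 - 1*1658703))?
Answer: 8*I*sqrt(64090) ≈ 2025.3*I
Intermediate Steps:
sqrt(L(1518) + (-2444575 - 1*1658703)) = sqrt(1518 + (-2444575 - 1*1658703)) = sqrt(1518 + (-2444575 - 1658703)) = sqrt(1518 - 4103278) = sqrt(-4101760) = 8*I*sqrt(64090)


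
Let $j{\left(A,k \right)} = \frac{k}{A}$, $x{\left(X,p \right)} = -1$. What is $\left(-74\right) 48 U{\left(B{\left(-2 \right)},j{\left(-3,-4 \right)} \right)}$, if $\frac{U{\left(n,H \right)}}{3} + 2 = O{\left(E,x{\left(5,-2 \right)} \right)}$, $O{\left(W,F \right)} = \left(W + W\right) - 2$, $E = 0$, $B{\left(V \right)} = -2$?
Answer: $42624$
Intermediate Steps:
$O{\left(W,F \right)} = -2 + 2 W$ ($O{\left(W,F \right)} = 2 W - 2 = -2 + 2 W$)
$U{\left(n,H \right)} = -12$ ($U{\left(n,H \right)} = -6 + 3 \left(-2 + 2 \cdot 0\right) = -6 + 3 \left(-2 + 0\right) = -6 + 3 \left(-2\right) = -6 - 6 = -12$)
$\left(-74\right) 48 U{\left(B{\left(-2 \right)},j{\left(-3,-4 \right)} \right)} = \left(-74\right) 48 \left(-12\right) = \left(-3552\right) \left(-12\right) = 42624$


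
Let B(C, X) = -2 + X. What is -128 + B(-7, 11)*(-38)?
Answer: -470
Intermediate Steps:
-128 + B(-7, 11)*(-38) = -128 + (-2 + 11)*(-38) = -128 + 9*(-38) = -128 - 342 = -470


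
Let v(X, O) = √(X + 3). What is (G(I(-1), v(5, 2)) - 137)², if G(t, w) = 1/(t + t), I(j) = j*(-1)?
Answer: 74529/4 ≈ 18632.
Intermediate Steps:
v(X, O) = √(3 + X)
I(j) = -j
G(t, w) = 1/(2*t)
(G(I(-1), v(5, 2)) - 137)² = (1/(2*((-1*(-1)))) - 137)² = ((½)/1 - 137)² = ((½)*1 - 137)² = (½ - 137)² = (-273/2)² = 74529/4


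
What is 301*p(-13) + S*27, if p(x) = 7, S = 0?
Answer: 2107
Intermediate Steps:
301*p(-13) + S*27 = 301*7 + 0*27 = 2107 + 0 = 2107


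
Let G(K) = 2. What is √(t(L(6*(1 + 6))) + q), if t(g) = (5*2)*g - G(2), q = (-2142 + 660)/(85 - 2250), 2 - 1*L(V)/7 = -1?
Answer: √978151330/2165 ≈ 14.446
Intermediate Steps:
L(V) = 21 (L(V) = 14 - 7*(-1) = 14 + 7 = 21)
q = 1482/2165 (q = -1482/(-2165) = -1482*(-1/2165) = 1482/2165 ≈ 0.68453)
t(g) = -2 + 10*g (t(g) = (5*2)*g - 1*2 = 10*g - 2 = -2 + 10*g)
√(t(L(6*(1 + 6))) + q) = √((-2 + 10*21) + 1482/2165) = √((-2 + 210) + 1482/2165) = √(208 + 1482/2165) = √(451802/2165) = √978151330/2165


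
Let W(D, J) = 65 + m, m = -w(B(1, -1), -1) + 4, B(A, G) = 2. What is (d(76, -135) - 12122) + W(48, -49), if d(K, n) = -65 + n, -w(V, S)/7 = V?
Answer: -12239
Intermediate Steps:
w(V, S) = -7*V
m = 18 (m = -(-7)*2 + 4 = -1*(-14) + 4 = 14 + 4 = 18)
W(D, J) = 83 (W(D, J) = 65 + 18 = 83)
(d(76, -135) - 12122) + W(48, -49) = ((-65 - 135) - 12122) + 83 = (-200 - 12122) + 83 = -12322 + 83 = -12239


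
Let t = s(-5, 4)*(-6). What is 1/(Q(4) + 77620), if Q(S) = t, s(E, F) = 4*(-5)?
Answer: 1/77740 ≈ 1.2863e-5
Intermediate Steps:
s(E, F) = -20
t = 120 (t = -20*(-6) = 120)
Q(S) = 120
1/(Q(4) + 77620) = 1/(120 + 77620) = 1/77740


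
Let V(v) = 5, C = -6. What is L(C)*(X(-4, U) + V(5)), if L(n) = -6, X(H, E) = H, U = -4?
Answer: -6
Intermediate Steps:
L(C)*(X(-4, U) + V(5)) = -6*(-4 + 5) = -6*1 = -6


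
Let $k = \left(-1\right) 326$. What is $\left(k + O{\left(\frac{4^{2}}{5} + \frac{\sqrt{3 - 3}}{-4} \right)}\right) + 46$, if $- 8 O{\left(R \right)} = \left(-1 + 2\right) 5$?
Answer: $- \frac{2245}{8} \approx -280.63$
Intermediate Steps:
$O{\left(R \right)} = - \frac{5}{8}$ ($O{\left(R \right)} = - \frac{\left(-1 + 2\right) 5}{8} = - \frac{1 \cdot 5}{8} = \left(- \frac{1}{8}\right) 5 = - \frac{5}{8}$)
$k = -326$
$\left(k + O{\left(\frac{4^{2}}{5} + \frac{\sqrt{3 - 3}}{-4} \right)}\right) + 46 = \left(-326 - \frac{5}{8}\right) + 46 = - \frac{2613}{8} + 46 = - \frac{2245}{8}$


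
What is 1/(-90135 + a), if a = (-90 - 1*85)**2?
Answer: -1/59510 ≈ -1.6804e-5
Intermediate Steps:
a = 30625 (a = (-90 - 85)**2 = (-175)**2 = 30625)
1/(-90135 + a) = 1/(-90135 + 30625) = 1/(-59510) = -1/59510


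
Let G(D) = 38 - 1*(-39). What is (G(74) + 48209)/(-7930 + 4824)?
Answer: -24143/1553 ≈ -15.546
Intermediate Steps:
G(D) = 77 (G(D) = 38 + 39 = 77)
(G(74) + 48209)/(-7930 + 4824) = (77 + 48209)/(-7930 + 4824) = 48286/(-3106) = 48286*(-1/3106) = -24143/1553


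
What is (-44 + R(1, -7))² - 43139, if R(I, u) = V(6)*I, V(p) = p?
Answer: -41695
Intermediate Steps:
R(I, u) = 6*I
(-44 + R(1, -7))² - 43139 = (-44 + 6*1)² - 43139 = (-44 + 6)² - 43139 = (-38)² - 43139 = 1444 - 43139 = -41695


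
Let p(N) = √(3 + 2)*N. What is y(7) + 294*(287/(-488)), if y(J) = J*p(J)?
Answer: -42189/244 + 49*√5 ≈ -63.338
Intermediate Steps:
p(N) = N*√5 (p(N) = √5*N = N*√5)
y(J) = √5*J² (y(J) = J*(J*√5) = √5*J²)
y(7) + 294*(287/(-488)) = √5*7² + 294*(287/(-488)) = √5*49 + 294*(287*(-1/488)) = 49*√5 + 294*(-287/488) = 49*√5 - 42189/244 = -42189/244 + 49*√5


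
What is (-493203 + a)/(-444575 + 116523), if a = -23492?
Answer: 516695/328052 ≈ 1.5750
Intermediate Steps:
(-493203 + a)/(-444575 + 116523) = (-493203 - 23492)/(-444575 + 116523) = -516695/(-328052) = -516695*(-1/328052) = 516695/328052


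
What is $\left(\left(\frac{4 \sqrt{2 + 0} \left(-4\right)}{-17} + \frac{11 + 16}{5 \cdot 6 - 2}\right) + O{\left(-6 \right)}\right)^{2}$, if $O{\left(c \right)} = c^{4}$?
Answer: $\frac{381127597433}{226576} + \frac{290520 \sqrt{2}}{119} \approx 1.6856 \cdot 10^{6}$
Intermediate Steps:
$\left(\left(\frac{4 \sqrt{2 + 0} \left(-4\right)}{-17} + \frac{11 + 16}{5 \cdot 6 - 2}\right) + O{\left(-6 \right)}\right)^{2} = \left(\left(\frac{4 \sqrt{2 + 0} \left(-4\right)}{-17} + \frac{11 + 16}{5 \cdot 6 - 2}\right) + \left(-6\right)^{4}\right)^{2} = \left(\left(4 \sqrt{2} \left(-4\right) \left(- \frac{1}{17}\right) + \frac{27}{30 - 2}\right) + 1296\right)^{2} = \left(\left(- 16 \sqrt{2} \left(- \frac{1}{17}\right) + \frac{27}{28}\right) + 1296\right)^{2} = \left(\left(\frac{16 \sqrt{2}}{17} + 27 \cdot \frac{1}{28}\right) + 1296\right)^{2} = \left(\left(\frac{16 \sqrt{2}}{17} + \frac{27}{28}\right) + 1296\right)^{2} = \left(\left(\frac{27}{28} + \frac{16 \sqrt{2}}{17}\right) + 1296\right)^{2} = \left(\frac{36315}{28} + \frac{16 \sqrt{2}}{17}\right)^{2}$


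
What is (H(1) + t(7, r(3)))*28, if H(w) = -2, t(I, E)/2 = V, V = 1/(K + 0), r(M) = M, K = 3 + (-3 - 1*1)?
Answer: -112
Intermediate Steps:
K = -1 (K = 3 + (-3 - 1) = 3 - 4 = -1)
V = -1 (V = 1/(-1 + 0) = 1/(-1) = -1)
t(I, E) = -2 (t(I, E) = 2*(-1) = -2)
(H(1) + t(7, r(3)))*28 = (-2 - 2)*28 = -4*28 = -112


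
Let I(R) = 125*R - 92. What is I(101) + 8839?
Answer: 21372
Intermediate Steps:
I(R) = -92 + 125*R
I(101) + 8839 = (-92 + 125*101) + 8839 = (-92 + 12625) + 8839 = 12533 + 8839 = 21372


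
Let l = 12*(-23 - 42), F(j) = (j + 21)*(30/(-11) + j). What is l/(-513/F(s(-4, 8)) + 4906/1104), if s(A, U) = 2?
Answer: -215280/9691 ≈ -22.214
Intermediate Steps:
F(j) = (21 + j)*(-30/11 + j) (F(j) = (21 + j)*(30*(-1/11) + j) = (21 + j)*(-30/11 + j))
l = -780 (l = 12*(-65) = -780)
l/(-513/F(s(-4, 8)) + 4906/1104) = -780/(-513/(-630/11 + 2² + (201/11)*2) + 4906/1104) = -780/(-513/(-630/11 + 4 + 402/11) + 4906*(1/1104)) = -780/(-513/(-184/11) + 2453/552) = -780/(-513*(-11/184) + 2453/552) = -780/(5643/184 + 2453/552) = -780/9691/276 = -780*276/9691 = -215280/9691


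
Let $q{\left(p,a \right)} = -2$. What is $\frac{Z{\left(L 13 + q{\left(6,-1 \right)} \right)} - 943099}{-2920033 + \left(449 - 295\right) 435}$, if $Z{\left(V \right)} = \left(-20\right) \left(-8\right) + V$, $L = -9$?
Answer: $\frac{943058}{2853043} \approx 0.33054$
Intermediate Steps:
$Z{\left(V \right)} = 160 + V$
$\frac{Z{\left(L 13 + q{\left(6,-1 \right)} \right)} - 943099}{-2920033 + \left(449 - 295\right) 435} = \frac{\left(160 - 119\right) - 943099}{-2920033 + \left(449 - 295\right) 435} = \frac{\left(160 - 119\right) - 943099}{-2920033 + 154 \cdot 435} = \frac{\left(160 - 119\right) - 943099}{-2920033 + 66990} = \frac{41 - 943099}{-2853043} = \left(-943058\right) \left(- \frac{1}{2853043}\right) = \frac{943058}{2853043}$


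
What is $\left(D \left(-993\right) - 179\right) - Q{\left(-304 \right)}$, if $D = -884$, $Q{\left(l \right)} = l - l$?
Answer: $877633$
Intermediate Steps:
$Q{\left(l \right)} = 0$
$\left(D \left(-993\right) - 179\right) - Q{\left(-304 \right)} = \left(\left(-884\right) \left(-993\right) - 179\right) - 0 = \left(877812 - 179\right) + 0 = 877633 + 0 = 877633$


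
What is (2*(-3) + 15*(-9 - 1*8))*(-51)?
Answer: 13311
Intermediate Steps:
(2*(-3) + 15*(-9 - 1*8))*(-51) = (-6 + 15*(-9 - 8))*(-51) = (-6 + 15*(-17))*(-51) = (-6 - 255)*(-51) = -261*(-51) = 13311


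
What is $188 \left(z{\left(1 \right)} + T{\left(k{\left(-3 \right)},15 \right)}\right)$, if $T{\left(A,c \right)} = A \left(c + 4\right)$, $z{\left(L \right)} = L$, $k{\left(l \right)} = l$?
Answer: $-10528$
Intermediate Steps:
$T{\left(A,c \right)} = A \left(4 + c\right)$
$188 \left(z{\left(1 \right)} + T{\left(k{\left(-3 \right)},15 \right)}\right) = 188 \left(1 - 3 \left(4 + 15\right)\right) = 188 \left(1 - 57\right) = 188 \left(-56\right) = -10528$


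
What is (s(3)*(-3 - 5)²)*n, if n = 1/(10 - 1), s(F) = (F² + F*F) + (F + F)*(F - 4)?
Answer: 256/3 ≈ 85.333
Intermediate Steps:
s(F) = 2*F² + 2*F*(-4 + F) (s(F) = (F² + F²) + (2*F)*(-4 + F) = 2*F² + 2*F*(-4 + F))
n = ⅑ (n = 1/9 = ⅑ ≈ 0.11111)
(s(3)*(-3 - 5)²)*n = ((4*3*(-2 + 3))*(-3 - 5)²)*(⅑) = ((4*3*1)*(-8)²)*(⅑) = (12*64)*(⅑) = 768*(⅑) = 256/3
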